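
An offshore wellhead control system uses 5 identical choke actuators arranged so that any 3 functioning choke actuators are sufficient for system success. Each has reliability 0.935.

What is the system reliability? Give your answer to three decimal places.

R = Σ_{i=3}^{5} C(5,i) p^i (1−p)^{5−i} with p = 0.935
C(5,3)·0.935^3·0.065^2 = 0.03454
C(5,4)·0.935^4·0.065^1 = 0.24839
C(5,5)·0.935^5·0.065^0 = 0.71459
Sum = 0.998

0.998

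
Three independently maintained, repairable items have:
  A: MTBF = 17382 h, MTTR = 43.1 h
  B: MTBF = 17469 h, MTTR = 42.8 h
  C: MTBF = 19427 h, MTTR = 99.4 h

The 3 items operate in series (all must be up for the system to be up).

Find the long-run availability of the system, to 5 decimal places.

A(A) = MTBF/(MTBF+MTTR) = 17382/(17382+43.1) = 0.997527
A(B) = MTBF/(MTBF+MTTR) = 17469/(17469+42.8) = 0.997556
A(C) = MTBF/(MTBF+MTTR) = 19427/(19427+99.4) = 0.994909
Series availability: 0.997527 × 0.997556 × 0.994909 = 0.99002

0.99002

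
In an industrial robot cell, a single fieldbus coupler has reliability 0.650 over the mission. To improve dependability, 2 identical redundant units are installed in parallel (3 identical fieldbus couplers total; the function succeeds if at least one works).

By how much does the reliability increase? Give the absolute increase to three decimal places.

R_before = 0.650
R_after = 1 − (1 − 0.650)^3 = 0.957
ΔR = 0.957 − 0.650 = 0.307

0.307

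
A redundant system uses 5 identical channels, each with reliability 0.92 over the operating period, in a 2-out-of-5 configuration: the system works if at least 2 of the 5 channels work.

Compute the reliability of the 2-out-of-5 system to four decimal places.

0.9998

R = Σ_{i=2}^{5} C(5,i) p^i (1−p)^{5−i} with p = 0.92
C(5,2)·0.92^2·0.08^3 = 0.004334
C(5,3)·0.92^3·0.08^2 = 0.049836
C(5,4)·0.92^4·0.08^1 = 0.286557
C(5,5)·0.92^5·0.08^0 = 0.659082
Sum = 0.9998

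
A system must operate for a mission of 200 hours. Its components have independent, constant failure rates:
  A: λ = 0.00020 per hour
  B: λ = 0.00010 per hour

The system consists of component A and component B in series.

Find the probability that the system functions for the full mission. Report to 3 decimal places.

0.942

R(A) = exp(−0.00020 × 200) = 0.96079
R(B) = exp(−0.00010 × 200) = 0.98020
Series (A and B): 0.96079 × 0.98020 = 0.942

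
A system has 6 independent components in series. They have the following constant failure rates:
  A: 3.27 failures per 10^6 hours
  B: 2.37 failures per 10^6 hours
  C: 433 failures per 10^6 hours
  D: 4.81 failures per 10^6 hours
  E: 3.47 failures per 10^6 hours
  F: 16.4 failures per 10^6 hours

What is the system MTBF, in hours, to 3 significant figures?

Series of exponential components: λ_sys = Σ λ_i
λ_sys = 0.00000327 + 0.00000237 + 0.000433 + 0.00000481 + 0.00000347 + 0.0000164 = 4.6332e-04 /h
MTBF = 1 / λ_sys = 2160 h

2160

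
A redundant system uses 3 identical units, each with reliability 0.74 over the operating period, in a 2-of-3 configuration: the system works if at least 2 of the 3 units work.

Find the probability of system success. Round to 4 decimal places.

R = Σ_{i=2}^{3} C(3,i) p^i (1−p)^{3−i} with p = 0.74
C(3,2)·0.74^2·0.26^1 = 0.427128
C(3,3)·0.74^3·0.26^0 = 0.405224
Sum = 0.8324

0.8324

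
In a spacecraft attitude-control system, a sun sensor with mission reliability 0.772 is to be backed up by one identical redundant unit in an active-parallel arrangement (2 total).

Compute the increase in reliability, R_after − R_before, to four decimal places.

0.1760

R_before = 0.772
R_after = 1 − (1 − 0.772)^2 = 0.9480
ΔR = 0.9480 − 0.772 = 0.1760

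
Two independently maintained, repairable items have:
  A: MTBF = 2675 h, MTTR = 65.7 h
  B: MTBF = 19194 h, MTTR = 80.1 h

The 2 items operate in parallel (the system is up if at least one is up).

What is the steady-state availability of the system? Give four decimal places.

A(A) = MTBF/(MTBF+MTTR) = 2675/(2675+65.7) = 0.976028
A(B) = MTBF/(MTBF+MTTR) = 19194/(19194+80.1) = 0.995844
Parallel availability: 1 − (1 − 0.976028)(1 − 0.995844) = 0.9999

0.9999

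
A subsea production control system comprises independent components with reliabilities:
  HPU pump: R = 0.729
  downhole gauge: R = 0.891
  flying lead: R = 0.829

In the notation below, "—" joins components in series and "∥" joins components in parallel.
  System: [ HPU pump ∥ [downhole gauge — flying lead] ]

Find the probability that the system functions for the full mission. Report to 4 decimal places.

0.9292

Series (downhole gauge and flying lead): 0.891000 × 0.829000 = 0.738639
Parallel (HPU pump and [0.738639]): 1 − (1 − 0.729000)(1 − 0.738639) = 0.9292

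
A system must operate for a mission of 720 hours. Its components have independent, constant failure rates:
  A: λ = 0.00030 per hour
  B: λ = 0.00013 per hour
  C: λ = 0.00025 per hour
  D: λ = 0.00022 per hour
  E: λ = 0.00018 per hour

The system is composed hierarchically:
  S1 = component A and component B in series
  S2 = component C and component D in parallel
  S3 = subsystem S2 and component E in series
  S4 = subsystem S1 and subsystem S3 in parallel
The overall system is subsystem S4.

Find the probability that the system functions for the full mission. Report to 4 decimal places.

R(A) = exp(−0.00030 × 720) = 0.805735
R(B) = exp(−0.00013 × 720) = 0.910647
R(C) = exp(−0.00025 × 720) = 0.835270
R(D) = exp(−0.00022 × 720) = 0.853508
R(E) = exp(−0.00018 × 720) = 0.878447
Series (A and B): 0.805735 × 0.910647 = 0.733740
Parallel (C and D): 1 − (1 − 0.835270)(1 − 0.853508) = 0.975868
Series ([0.975868] and E): 0.975868 × 0.878447 = 0.857248
Parallel ([0.733740] and [0.857248]): 1 − (1 − 0.733740)(1 − 0.857248) = 0.9620

0.9620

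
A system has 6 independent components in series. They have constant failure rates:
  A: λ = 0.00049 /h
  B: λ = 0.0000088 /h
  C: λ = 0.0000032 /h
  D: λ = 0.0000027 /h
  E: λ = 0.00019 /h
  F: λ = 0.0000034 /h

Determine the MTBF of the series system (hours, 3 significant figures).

1430

Series of exponential components: λ_sys = Σ λ_i
λ_sys = 0.00049 + 0.0000088 + 0.0000032 + 0.0000027 + 0.00019 + 0.0000034 = 6.9810e-04 /h
MTBF = 1 / λ_sys = 1430 h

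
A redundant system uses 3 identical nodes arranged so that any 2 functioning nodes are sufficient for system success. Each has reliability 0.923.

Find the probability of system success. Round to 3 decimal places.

0.983

R = Σ_{i=2}^{3} C(3,i) p^i (1−p)^{3−i} with p = 0.923
C(3,2)·0.923^2·0.077^1 = 0.19680
C(3,3)·0.923^3·0.077^0 = 0.78633
Sum = 0.983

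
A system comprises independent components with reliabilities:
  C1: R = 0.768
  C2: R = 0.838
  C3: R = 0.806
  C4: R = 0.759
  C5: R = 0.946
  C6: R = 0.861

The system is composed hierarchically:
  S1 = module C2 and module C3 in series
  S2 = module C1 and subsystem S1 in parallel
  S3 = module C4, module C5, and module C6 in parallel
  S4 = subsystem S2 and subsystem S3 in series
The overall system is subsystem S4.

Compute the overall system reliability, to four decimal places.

0.9230

Series (C2 and C3): 0.838000 × 0.806000 = 0.675428
Parallel (C1 and [0.675428]): 1 − (1 − 0.768000)(1 − 0.675428) = 0.924699
Parallel (C4, C5, and C6): 1 − (1 − 0.759000)(1 − 0.946000)(1 − 0.861000) = 0.998191
Series ([0.924699] and [0.998191]): 0.924699 × 0.998191 = 0.9230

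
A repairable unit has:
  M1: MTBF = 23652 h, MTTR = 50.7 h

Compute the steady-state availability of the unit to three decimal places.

0.998

A(M1) = MTBF/(MTBF+MTTR) = 23652/(23652+50.7) = 0.998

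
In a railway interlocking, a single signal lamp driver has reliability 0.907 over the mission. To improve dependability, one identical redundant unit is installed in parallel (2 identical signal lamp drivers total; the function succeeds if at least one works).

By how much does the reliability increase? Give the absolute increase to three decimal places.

0.084

R_before = 0.907
R_after = 1 − (1 − 0.907)^2 = 0.991
ΔR = 0.991 − 0.907 = 0.084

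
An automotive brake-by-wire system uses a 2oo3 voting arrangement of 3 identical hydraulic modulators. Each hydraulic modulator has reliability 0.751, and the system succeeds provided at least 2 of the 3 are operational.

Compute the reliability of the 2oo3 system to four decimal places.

R = Σ_{i=2}^{3} C(3,i) p^i (1−p)^{3−i} with p = 0.751
C(3,2)·0.751^2·0.249^1 = 0.421309
C(3,3)·0.751^3·0.249^0 = 0.423565
Sum = 0.8449

0.8449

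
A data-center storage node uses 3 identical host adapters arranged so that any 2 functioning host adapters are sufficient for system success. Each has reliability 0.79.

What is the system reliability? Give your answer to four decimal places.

0.8862

R = Σ_{i=2}^{3} C(3,i) p^i (1−p)^{3−i} with p = 0.79
C(3,2)·0.79^2·0.21^1 = 0.393183
C(3,3)·0.79^3·0.21^0 = 0.493039
Sum = 0.8862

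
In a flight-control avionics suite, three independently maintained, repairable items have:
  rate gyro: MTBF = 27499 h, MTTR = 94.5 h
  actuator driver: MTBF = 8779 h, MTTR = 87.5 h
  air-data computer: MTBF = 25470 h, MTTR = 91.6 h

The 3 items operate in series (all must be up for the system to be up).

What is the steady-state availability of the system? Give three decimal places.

0.983

A(rate gyro) = MTBF/(MTBF+MTTR) = 27499/(27499+94.5) = 0.996575
A(actuator driver) = MTBF/(MTBF+MTTR) = 8779/(8779+87.5) = 0.990131
A(air-data computer) = MTBF/(MTBF+MTTR) = 25470/(25470+91.6) = 0.996416
Series availability: 0.996575 × 0.990131 × 0.996416 = 0.983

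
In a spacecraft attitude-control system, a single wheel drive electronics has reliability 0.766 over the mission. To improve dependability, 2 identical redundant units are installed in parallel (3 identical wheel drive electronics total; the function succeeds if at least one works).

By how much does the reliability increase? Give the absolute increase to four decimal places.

R_before = 0.766
R_after = 1 − (1 − 0.766)^3 = 0.9872
ΔR = 0.9872 − 0.766 = 0.2212

0.2212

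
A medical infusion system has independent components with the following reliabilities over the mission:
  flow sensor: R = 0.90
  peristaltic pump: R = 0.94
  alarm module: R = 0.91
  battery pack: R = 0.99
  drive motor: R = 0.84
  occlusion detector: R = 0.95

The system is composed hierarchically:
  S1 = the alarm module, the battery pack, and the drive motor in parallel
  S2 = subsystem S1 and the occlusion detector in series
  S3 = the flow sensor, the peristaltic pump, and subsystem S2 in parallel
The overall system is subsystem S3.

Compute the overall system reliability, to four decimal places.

0.9997

Parallel (alarm module, battery pack, and drive motor): 1 − (1 − 0.910000)(1 − 0.990000)(1 − 0.840000) = 0.999856
Series ([0.999856] and occlusion detector): 0.999856 × 0.950000 = 0.949863
Parallel (flow sensor, peristaltic pump, and [0.949863]): 1 − (1 − 0.900000)(1 − 0.940000)(1 − 0.949863) = 0.9997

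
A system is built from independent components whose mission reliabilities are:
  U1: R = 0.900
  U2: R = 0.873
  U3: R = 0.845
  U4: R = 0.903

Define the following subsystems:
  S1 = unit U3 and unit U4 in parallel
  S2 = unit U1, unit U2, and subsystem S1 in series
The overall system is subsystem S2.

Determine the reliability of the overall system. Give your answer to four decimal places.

0.7739

Parallel (U3 and U4): 1 − (1 − 0.845000)(1 − 0.903000) = 0.984965
Series (U1, U2, and [0.984965]): 0.900000 × 0.873000 × 0.984965 = 0.7739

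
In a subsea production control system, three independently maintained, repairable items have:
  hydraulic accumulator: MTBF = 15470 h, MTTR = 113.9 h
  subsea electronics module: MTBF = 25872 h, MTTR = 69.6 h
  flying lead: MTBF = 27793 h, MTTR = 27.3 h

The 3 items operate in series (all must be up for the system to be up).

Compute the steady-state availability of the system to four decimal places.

0.9891

A(hydraulic accumulator) = MTBF/(MTBF+MTTR) = 15470/(15470+113.9) = 0.992691
A(subsea electronics module) = MTBF/(MTBF+MTTR) = 25872/(25872+69.6) = 0.997317
A(flying lead) = MTBF/(MTBF+MTTR) = 27793/(27793+27.3) = 0.999019
Series availability: 0.992691 × 0.997317 × 0.999019 = 0.9891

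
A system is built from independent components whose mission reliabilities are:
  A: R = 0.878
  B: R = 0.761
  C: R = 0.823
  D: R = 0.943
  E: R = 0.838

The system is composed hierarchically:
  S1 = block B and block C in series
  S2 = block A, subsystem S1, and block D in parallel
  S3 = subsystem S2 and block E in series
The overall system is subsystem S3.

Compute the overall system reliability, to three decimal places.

0.836

Series (B and C): 0.76100 × 0.82300 = 0.62630
Parallel (A, [0.62630], and D): 1 − (1 − 0.87800)(1 − 0.62630)(1 − 0.94300) = 0.99740
Series ([0.99740] and E): 0.99740 × 0.83800 = 0.836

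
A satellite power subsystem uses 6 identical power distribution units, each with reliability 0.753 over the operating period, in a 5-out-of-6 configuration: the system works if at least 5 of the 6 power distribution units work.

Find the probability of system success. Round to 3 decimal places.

R = Σ_{i=5}^{6} C(6,i) p^i (1−p)^{6−i} with p = 0.753
C(6,5)·0.753^5·0.247^1 = 0.35878
C(6,6)·0.753^6·0.247^0 = 0.18229
Sum = 0.541

0.541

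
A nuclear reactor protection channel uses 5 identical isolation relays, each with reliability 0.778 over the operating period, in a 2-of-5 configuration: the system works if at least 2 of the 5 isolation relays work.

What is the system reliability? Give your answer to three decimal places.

R = Σ_{i=2}^{5} C(5,i) p^i (1−p)^{5−i} with p = 0.778
C(5,2)·0.778^2·0.222^3 = 0.06622
C(5,3)·0.778^3·0.222^2 = 0.23208
C(5,4)·0.778^4·0.222^1 = 0.40667
C(5,5)·0.778^5·0.222^0 = 0.28503
Sum = 0.990

0.990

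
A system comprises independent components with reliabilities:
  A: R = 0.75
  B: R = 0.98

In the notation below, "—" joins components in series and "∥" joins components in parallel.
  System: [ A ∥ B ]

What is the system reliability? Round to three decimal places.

0.995

Parallel (A and B): 1 − (1 − 0.75000)(1 − 0.98000) = 0.995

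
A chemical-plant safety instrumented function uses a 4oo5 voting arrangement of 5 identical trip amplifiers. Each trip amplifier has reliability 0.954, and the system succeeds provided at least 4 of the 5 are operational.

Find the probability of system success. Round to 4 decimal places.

R = Σ_{i=4}^{5} C(5,i) p^i (1−p)^{5−i} with p = 0.954
C(5,4)·0.954^4·0.046^1 = 0.190512
C(5,5)·0.954^5·0.046^0 = 0.790209
Sum = 0.9807

0.9807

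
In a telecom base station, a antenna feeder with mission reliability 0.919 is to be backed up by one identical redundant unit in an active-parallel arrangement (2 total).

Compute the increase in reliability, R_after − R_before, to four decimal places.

0.0744

R_before = 0.919
R_after = 1 − (1 − 0.919)^2 = 0.9934
ΔR = 0.9934 − 0.919 = 0.0744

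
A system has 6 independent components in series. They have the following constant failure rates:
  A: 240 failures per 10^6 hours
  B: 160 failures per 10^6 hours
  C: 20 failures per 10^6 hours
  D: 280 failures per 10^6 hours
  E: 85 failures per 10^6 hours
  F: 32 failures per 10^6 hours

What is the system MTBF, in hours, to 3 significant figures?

Series of exponential components: λ_sys = Σ λ_i
λ_sys = 0.00024 + 0.00016 + 0.000020 + 0.00028 + 0.000085 + 0.000032 = 8.1700e-04 /h
MTBF = 1 / λ_sys = 1220 h

1220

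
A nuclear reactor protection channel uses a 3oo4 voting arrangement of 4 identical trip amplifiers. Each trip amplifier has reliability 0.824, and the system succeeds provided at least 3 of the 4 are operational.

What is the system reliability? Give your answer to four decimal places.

R = Σ_{i=3}^{4} C(4,i) p^i (1−p)^{4−i} with p = 0.824
C(4,3)·0.824^3·0.176^1 = 0.393871
C(4,4)·0.824^4·0.176^0 = 0.461008
Sum = 0.8549

0.8549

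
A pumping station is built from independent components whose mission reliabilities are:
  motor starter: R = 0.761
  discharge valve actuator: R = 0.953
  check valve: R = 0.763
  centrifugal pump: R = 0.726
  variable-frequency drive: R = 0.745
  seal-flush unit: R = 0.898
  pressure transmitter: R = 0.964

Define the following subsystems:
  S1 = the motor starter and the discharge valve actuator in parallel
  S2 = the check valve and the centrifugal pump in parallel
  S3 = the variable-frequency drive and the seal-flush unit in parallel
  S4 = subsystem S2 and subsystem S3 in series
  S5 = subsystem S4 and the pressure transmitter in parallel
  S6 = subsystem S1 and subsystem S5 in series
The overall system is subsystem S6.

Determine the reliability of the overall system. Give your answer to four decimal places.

Parallel (motor starter and discharge valve actuator): 1 − (1 − 0.761000)(1 − 0.953000) = 0.988767
Parallel (check valve and centrifugal pump): 1 − (1 − 0.763000)(1 − 0.726000) = 0.935062
Parallel (variable-frequency drive and seal-flush unit): 1 − (1 − 0.745000)(1 − 0.898000) = 0.973990
Series ([0.935062] and [0.973990]): 0.935062 × 0.973990 = 0.910741
Parallel ([0.910741] and pressure transmitter): 1 − (1 − 0.910741)(1 − 0.964000) = 0.996787
Series ([0.988767] and [0.996787]): 0.988767 × 0.996787 = 0.9856

0.9856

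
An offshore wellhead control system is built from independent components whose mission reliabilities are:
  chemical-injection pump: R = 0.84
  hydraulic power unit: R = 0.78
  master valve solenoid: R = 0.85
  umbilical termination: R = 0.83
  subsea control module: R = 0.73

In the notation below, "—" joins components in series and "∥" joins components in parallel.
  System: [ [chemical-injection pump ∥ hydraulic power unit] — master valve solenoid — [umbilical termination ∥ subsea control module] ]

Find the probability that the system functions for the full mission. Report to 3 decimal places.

0.782

Parallel (chemical-injection pump and hydraulic power unit): 1 − (1 − 0.84000)(1 − 0.78000) = 0.96480
Parallel (umbilical termination and subsea control module): 1 − (1 − 0.83000)(1 − 0.73000) = 0.95410
Series ([0.96480], master valve solenoid, and [0.95410]): 0.96480 × 0.85000 × 0.95410 = 0.782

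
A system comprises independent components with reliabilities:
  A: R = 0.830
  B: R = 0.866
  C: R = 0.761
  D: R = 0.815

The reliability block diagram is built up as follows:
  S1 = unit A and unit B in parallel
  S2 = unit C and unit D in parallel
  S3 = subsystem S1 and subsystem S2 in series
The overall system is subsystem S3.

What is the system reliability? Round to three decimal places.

0.934

Parallel (A and B): 1 − (1 − 0.83000)(1 − 0.86600) = 0.97722
Parallel (C and D): 1 − (1 − 0.76100)(1 − 0.81500) = 0.95579
Series ([0.97722] and [0.95579]): 0.97722 × 0.95579 = 0.934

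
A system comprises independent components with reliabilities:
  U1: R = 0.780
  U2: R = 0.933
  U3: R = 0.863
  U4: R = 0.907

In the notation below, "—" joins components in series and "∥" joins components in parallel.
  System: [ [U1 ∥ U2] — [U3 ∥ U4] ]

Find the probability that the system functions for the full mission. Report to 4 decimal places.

Parallel (U1 and U2): 1 − (1 − 0.780000)(1 − 0.933000) = 0.985260
Parallel (U3 and U4): 1 − (1 − 0.863000)(1 − 0.907000) = 0.987259
Series ([0.985260] and [0.987259]): 0.985260 × 0.987259 = 0.9727

0.9727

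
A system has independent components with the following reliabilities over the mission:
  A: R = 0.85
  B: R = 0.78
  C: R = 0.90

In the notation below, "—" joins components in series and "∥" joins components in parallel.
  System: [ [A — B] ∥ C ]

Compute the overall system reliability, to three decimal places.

Series (A and B): 0.85000 × 0.78000 = 0.66300
Parallel ([0.66300] and C): 1 − (1 − 0.66300)(1 − 0.90000) = 0.966

0.966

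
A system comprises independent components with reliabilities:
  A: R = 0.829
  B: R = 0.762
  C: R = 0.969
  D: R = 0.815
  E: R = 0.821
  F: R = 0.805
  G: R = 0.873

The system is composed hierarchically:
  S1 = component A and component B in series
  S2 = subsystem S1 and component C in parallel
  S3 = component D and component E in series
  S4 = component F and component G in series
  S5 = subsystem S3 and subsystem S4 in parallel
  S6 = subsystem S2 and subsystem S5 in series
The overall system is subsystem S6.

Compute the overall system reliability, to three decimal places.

0.891

Series (A and B): 0.82900 × 0.76200 = 0.63170
Parallel ([0.63170] and C): 1 − (1 − 0.63170)(1 − 0.96900) = 0.98858
Series (D and E): 0.81500 × 0.82100 = 0.66912
Series (F and G): 0.80500 × 0.87300 = 0.70277
Parallel ([0.66912] and [0.70277]): 1 − (1 − 0.66912)(1 − 0.70277) = 0.90165
Series ([0.98858] and [0.90165]): 0.98858 × 0.90165 = 0.891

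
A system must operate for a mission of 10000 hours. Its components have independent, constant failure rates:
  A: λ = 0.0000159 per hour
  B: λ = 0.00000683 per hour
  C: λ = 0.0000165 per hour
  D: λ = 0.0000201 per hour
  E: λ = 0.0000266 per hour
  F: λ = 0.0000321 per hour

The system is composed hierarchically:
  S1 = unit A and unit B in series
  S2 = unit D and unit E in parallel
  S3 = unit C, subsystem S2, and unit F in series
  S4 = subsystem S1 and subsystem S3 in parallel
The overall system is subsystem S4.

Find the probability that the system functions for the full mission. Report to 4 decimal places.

R(A) = exp(−0.0000159 × 10000) = 0.852996
R(B) = exp(−0.00000683 × 10000) = 0.933980
R(C) = exp(−0.0000165 × 10000) = 0.847894
R(D) = exp(−0.0000201 × 10000) = 0.817912
R(E) = exp(−0.0000266 × 10000) = 0.766439
R(F) = exp(−0.0000321 × 10000) = 0.725423
Series (A and B): 0.852996 × 0.933980 = 0.796681
Parallel (D and E): 1 − (1 − 0.817912)(1 − 0.766439) = 0.957471
Series (C, [0.957471], and F): 0.847894 × 0.957471 × 0.725423 = 0.588923
Parallel ([0.796681] and [0.588923]): 1 − (1 − 0.796681)(1 − 0.588923) = 0.9164

0.9164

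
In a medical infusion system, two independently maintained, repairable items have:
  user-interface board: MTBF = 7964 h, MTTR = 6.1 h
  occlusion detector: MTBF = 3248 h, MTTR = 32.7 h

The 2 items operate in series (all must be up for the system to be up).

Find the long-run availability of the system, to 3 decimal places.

0.989

A(user-interface board) = MTBF/(MTBF+MTTR) = 7964/(7964+6.1) = 0.999235
A(occlusion detector) = MTBF/(MTBF+MTTR) = 3248/(3248+32.7) = 0.990033
Series availability: 0.999235 × 0.990033 = 0.989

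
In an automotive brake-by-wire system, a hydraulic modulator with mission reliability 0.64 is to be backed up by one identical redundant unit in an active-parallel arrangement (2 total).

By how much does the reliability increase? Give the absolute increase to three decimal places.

R_before = 0.64
R_after = 1 − (1 − 0.64)^2 = 0.870
ΔR = 0.870 − 0.64 = 0.230

0.230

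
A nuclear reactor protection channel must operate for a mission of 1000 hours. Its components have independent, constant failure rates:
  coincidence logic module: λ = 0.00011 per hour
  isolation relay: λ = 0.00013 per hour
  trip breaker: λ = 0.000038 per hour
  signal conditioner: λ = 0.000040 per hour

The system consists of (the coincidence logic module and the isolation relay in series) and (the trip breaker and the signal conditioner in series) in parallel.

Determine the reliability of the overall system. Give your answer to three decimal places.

0.984

R(coincidence logic module) = exp(−0.00011 × 1000) = 0.89583
R(isolation relay) = exp(−0.00013 × 1000) = 0.87810
R(trip breaker) = exp(−0.000038 × 1000) = 0.96271
R(signal conditioner) = exp(−0.000040 × 1000) = 0.96079
Series (coincidence logic module and isolation relay): 0.89583 × 0.87810 = 0.78663
Series (trip breaker and signal conditioner): 0.96271 × 0.96079 = 0.92496
Parallel ([0.78663] and [0.92496]): 1 − (1 − 0.78663)(1 − 0.92496) = 0.984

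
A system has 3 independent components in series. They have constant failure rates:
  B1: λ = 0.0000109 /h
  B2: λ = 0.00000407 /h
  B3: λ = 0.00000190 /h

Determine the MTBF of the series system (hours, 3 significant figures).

Series of exponential components: λ_sys = Σ λ_i
λ_sys = 0.0000109 + 0.00000407 + 0.00000190 = 1.6870e-05 /h
MTBF = 1 / λ_sys = 59300 h

59300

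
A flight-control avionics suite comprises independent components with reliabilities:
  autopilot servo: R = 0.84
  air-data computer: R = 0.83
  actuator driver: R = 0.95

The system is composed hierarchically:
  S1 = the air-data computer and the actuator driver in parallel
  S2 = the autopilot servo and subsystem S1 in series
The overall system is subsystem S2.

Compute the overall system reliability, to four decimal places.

Parallel (air-data computer and actuator driver): 1 − (1 − 0.830000)(1 − 0.950000) = 0.991500
Series (autopilot servo and [0.991500]): 0.840000 × 0.991500 = 0.8329

0.8329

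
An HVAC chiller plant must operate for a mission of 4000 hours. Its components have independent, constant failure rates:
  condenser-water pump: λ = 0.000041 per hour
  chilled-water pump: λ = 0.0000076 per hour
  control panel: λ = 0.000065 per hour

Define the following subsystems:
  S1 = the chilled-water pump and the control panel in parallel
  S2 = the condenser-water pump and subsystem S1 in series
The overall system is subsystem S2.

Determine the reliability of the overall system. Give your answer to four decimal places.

0.8429

R(condenser-water pump) = exp(−0.000041 × 4000) = 0.848742
R(chilled-water pump) = exp(−0.0000076 × 4000) = 0.970057
R(control panel) = exp(−0.000065 × 4000) = 0.771052
Parallel (chilled-water pump and control panel): 1 − (1 − 0.970057)(1 − 0.771052) = 0.993145
Series (condenser-water pump and [0.993145]): 0.848742 × 0.993145 = 0.8429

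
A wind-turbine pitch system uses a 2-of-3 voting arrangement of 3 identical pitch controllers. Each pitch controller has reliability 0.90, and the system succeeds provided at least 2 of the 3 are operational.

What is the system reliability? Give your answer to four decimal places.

0.9720

R = Σ_{i=2}^{3} C(3,i) p^i (1−p)^{3−i} with p = 0.90
C(3,2)·0.90^2·0.10^1 = 0.243000
C(3,3)·0.90^3·0.10^0 = 0.729000
Sum = 0.9720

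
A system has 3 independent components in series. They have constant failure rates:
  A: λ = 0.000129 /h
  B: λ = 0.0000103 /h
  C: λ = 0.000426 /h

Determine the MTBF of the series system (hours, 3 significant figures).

1770

Series of exponential components: λ_sys = Σ λ_i
λ_sys = 0.000129 + 0.0000103 + 0.000426 = 5.6530e-04 /h
MTBF = 1 / λ_sys = 1770 h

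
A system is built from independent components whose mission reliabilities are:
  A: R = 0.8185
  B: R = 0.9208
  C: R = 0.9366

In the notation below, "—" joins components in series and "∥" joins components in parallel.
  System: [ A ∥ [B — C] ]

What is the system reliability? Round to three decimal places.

Series (B and C): 0.92080 × 0.93660 = 0.86242
Parallel (A and [0.86242]): 1 − (1 − 0.81850)(1 − 0.86242) = 0.975

0.975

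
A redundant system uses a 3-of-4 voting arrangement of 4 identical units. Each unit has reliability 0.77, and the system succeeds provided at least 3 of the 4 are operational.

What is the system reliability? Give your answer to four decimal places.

R = Σ_{i=3}^{4} C(4,i) p^i (1−p)^{4−i} with p = 0.77
C(4,3)·0.77^3·0.23^1 = 0.420010
C(4,4)·0.77^4·0.23^0 = 0.351530
Sum = 0.7715

0.7715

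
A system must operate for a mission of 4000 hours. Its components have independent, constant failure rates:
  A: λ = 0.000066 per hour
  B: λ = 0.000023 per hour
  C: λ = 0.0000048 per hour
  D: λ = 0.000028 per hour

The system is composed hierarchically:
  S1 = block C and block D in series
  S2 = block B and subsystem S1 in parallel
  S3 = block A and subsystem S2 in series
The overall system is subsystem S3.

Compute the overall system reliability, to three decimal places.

0.760

R(A) = exp(−0.000066 × 4000) = 0.76797
R(B) = exp(−0.000023 × 4000) = 0.91211
R(C) = exp(−0.0000048 × 4000) = 0.98098
R(D) = exp(−0.000028 × 4000) = 0.89404
Series (C and D): 0.98098 × 0.89404 = 0.87704
Parallel (B and [0.87704]): 1 − (1 − 0.91211)(1 − 0.87704) = 0.98919
Series (A and [0.98919]): 0.76797 × 0.98919 = 0.760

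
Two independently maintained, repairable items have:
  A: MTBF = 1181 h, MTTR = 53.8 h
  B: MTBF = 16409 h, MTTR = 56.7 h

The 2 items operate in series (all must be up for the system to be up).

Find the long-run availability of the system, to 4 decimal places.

0.9531

A(A) = MTBF/(MTBF+MTTR) = 1181/(1181+53.8) = 0.956430
A(B) = MTBF/(MTBF+MTTR) = 16409/(16409+56.7) = 0.996556
Series availability: 0.956430 × 0.996556 = 0.9531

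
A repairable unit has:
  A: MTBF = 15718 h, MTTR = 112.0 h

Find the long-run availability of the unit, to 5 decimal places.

A(A) = MTBF/(MTBF+MTTR) = 15718/(15718+112.0) = 0.99292

0.99292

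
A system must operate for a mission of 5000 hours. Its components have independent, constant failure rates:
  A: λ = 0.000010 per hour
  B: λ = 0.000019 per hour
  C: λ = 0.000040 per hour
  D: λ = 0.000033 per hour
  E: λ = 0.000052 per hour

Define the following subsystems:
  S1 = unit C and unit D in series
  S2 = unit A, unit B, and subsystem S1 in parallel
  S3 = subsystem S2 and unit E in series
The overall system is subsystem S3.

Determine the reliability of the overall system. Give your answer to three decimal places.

0.770

R(A) = exp(−0.000010 × 5000) = 0.95123
R(B) = exp(−0.000019 × 5000) = 0.90937
R(C) = exp(−0.000040 × 5000) = 0.81873
R(D) = exp(−0.000033 × 5000) = 0.84789
R(E) = exp(−0.000052 × 5000) = 0.77105
Series (C and D): 0.81873 × 0.84789 = 0.69419
Parallel (A, B, and [0.69419]): 1 − (1 − 0.95123)(1 − 0.90937)(1 − 0.69419) = 0.99865
Series ([0.99865] and E): 0.99865 × 0.77105 = 0.770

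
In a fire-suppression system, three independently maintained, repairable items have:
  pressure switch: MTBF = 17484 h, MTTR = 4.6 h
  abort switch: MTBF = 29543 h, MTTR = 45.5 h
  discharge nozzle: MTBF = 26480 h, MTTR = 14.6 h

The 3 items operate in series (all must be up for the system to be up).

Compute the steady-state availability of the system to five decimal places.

A(pressure switch) = MTBF/(MTBF+MTTR) = 17484/(17484+4.6) = 0.999737
A(abort switch) = MTBF/(MTBF+MTTR) = 29543/(29543+45.5) = 0.998462
A(discharge nozzle) = MTBF/(MTBF+MTTR) = 26480/(26480+14.6) = 0.999449
Series availability: 0.999737 × 0.998462 × 0.999449 = 0.99765

0.99765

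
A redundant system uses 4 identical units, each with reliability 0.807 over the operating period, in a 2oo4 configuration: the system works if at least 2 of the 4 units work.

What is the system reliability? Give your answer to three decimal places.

R = Σ_{i=2}^{4} C(4,i) p^i (1−p)^{4−i} with p = 0.807
C(4,2)·0.807^2·0.193^2 = 0.14555
C(4,3)·0.807^3·0.193^1 = 0.40573
C(4,4)·0.807^4·0.193^0 = 0.42413
Sum = 0.975

0.975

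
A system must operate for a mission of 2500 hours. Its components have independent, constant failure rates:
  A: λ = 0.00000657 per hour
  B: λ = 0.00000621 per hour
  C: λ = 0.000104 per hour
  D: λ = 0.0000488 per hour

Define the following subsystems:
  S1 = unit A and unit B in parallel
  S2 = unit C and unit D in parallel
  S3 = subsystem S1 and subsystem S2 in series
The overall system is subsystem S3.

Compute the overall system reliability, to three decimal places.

0.973

R(A) = exp(−0.00000657 × 2500) = 0.98371
R(B) = exp(−0.00000621 × 2500) = 0.98459
R(C) = exp(−0.000104 × 2500) = 0.77105
R(D) = exp(−0.0000488 × 2500) = 0.88515
Parallel (A and B): 1 − (1 − 0.98371)(1 − 0.98459) = 0.99975
Parallel (C and D): 1 − (1 − 0.77105)(1 − 0.88515) = 0.97371
Series ([0.99975] and [0.97371]): 0.99975 × 0.97371 = 0.973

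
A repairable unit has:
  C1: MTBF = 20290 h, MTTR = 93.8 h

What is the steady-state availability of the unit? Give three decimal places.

A(C1) = MTBF/(MTBF+MTTR) = 20290/(20290+93.8) = 0.995

0.995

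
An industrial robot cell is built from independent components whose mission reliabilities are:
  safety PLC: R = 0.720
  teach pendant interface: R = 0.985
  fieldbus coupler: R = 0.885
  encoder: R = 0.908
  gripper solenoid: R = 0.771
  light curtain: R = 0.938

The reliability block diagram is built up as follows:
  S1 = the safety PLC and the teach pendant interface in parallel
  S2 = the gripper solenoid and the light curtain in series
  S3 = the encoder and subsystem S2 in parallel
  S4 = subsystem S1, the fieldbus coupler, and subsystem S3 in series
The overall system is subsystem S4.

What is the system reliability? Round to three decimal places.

0.859

Parallel (safety PLC and teach pendant interface): 1 − (1 − 0.72000)(1 − 0.98500) = 0.99580
Series (gripper solenoid and light curtain): 0.77100 × 0.93800 = 0.72320
Parallel (encoder and [0.72320]): 1 − (1 − 0.90800)(1 − 0.72320) = 0.97453
Series ([0.99580], fieldbus coupler, and [0.97453]): 0.99580 × 0.88500 × 0.97453 = 0.859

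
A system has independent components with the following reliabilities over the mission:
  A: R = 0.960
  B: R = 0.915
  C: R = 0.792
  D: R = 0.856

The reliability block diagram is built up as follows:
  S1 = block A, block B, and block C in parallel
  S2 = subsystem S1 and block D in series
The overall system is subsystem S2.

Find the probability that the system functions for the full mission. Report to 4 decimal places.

Parallel (A, B, and C): 1 − (1 − 0.960000)(1 − 0.915000)(1 − 0.792000) = 0.999293
Series ([0.999293] and D): 0.999293 × 0.856000 = 0.8554

0.8554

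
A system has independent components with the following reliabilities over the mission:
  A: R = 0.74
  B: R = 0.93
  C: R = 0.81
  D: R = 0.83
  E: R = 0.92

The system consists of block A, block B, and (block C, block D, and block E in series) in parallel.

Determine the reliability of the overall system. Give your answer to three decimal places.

Series (C, D, and E): 0.81000 × 0.83000 × 0.92000 = 0.61852
Parallel (A, B, and [0.61852]): 1 − (1 − 0.74000)(1 − 0.93000)(1 − 0.61852) = 0.993

0.993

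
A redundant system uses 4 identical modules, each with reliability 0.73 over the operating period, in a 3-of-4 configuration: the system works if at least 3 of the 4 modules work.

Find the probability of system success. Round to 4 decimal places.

0.7041

R = Σ_{i=3}^{4} C(4,i) p^i (1−p)^{4−i} with p = 0.73
C(4,3)·0.73^3·0.27^1 = 0.420138
C(4,4)·0.73^4·0.27^0 = 0.283982
Sum = 0.7041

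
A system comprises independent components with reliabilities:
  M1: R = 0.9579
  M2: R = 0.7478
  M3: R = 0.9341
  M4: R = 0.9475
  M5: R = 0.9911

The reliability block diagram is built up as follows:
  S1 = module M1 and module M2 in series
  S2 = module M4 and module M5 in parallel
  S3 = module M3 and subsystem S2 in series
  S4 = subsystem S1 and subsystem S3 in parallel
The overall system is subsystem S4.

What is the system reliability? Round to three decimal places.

Series (M1 and M2): 0.95790 × 0.74780 = 0.71632
Parallel (M4 and M5): 1 − (1 − 0.94750)(1 − 0.99110) = 0.99953
Series (M3 and [0.99953]): 0.93410 × 0.99953 = 0.93366
Parallel ([0.71632] and [0.93366]): 1 − (1 − 0.71632)(1 − 0.93366) = 0.981

0.981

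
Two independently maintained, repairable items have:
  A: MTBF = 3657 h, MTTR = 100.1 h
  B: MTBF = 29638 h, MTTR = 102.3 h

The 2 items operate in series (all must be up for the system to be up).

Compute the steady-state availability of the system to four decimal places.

0.9700

A(A) = MTBF/(MTBF+MTTR) = 3657/(3657+100.1) = 0.973357
A(B) = MTBF/(MTBF+MTTR) = 29638/(29638+102.3) = 0.996560
Series availability: 0.973357 × 0.996560 = 0.9700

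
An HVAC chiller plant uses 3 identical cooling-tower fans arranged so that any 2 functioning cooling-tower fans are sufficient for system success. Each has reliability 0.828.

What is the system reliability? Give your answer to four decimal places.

R = Σ_{i=2}^{3} C(3,i) p^i (1−p)^{3−i} with p = 0.828
C(3,2)·0.828^2·0.172^1 = 0.353761
C(3,3)·0.828^3·0.172^0 = 0.567664
Sum = 0.9214

0.9214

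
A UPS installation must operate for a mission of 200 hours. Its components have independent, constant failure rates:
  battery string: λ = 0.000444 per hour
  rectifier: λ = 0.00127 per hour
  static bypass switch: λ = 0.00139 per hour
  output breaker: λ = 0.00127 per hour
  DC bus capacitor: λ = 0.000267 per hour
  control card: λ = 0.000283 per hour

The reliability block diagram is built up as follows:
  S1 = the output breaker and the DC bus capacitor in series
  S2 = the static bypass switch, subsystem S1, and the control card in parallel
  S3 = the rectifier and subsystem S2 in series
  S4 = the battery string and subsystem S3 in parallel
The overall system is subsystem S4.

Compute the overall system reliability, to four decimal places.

0.9807

R(battery string) = exp(−0.000444 × 200) = 0.915029
R(rectifier) = exp(−0.00127 × 200) = 0.775692
R(static bypass switch) = exp(−0.00139 × 200) = 0.757297
R(output breaker) = exp(−0.00127 × 200) = 0.775692
R(DC bus capacitor) = exp(−0.000267 × 200) = 0.948001
R(control card) = exp(−0.000283 × 200) = 0.944972
Series (output breaker and DC bus capacitor): 0.775692 × 0.948001 = 0.735357
Parallel (static bypass switch, [0.735357], and control card): 1 − (1 − 0.757297)(1 − 0.735357)(1 − 0.944972) = 0.996466
Series (rectifier and [0.996466]): 0.775692 × 0.996466 = 0.772951
Parallel (battery string and [0.772951]): 1 − (1 − 0.915029)(1 − 0.772951) = 0.9807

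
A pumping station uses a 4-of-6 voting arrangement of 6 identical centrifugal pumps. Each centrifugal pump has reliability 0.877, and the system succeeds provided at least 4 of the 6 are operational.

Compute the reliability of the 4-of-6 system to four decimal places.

R = Σ_{i=4}^{6} C(6,i) p^i (1−p)^{6−i} with p = 0.877
C(6,4)·0.877^4·0.123^2 = 0.134246
C(6,5)·0.877^5·0.123^1 = 0.382873
C(6,6)·0.877^6·0.123^0 = 0.454986
Sum = 0.9721

0.9721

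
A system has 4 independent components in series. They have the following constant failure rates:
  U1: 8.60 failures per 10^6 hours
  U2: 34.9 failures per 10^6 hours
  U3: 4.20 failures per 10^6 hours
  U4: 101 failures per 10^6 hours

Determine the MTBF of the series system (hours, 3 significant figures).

Series of exponential components: λ_sys = Σ λ_i
λ_sys = 0.00000860 + 0.0000349 + 0.00000420 + 0.000101 = 1.4870e-04 /h
MTBF = 1 / λ_sys = 6720 h

6720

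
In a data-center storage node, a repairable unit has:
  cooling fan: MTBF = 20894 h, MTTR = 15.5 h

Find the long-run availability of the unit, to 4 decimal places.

A(cooling fan) = MTBF/(MTBF+MTTR) = 20894/(20894+15.5) = 0.9993

0.9993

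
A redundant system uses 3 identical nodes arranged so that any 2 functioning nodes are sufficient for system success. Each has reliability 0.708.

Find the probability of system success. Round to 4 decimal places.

R = Σ_{i=2}^{3} C(3,i) p^i (1−p)^{3−i} with p = 0.708
C(3,2)·0.708^2·0.292^1 = 0.439107
C(3,3)·0.708^3·0.292^0 = 0.354895
Sum = 0.7940

0.7940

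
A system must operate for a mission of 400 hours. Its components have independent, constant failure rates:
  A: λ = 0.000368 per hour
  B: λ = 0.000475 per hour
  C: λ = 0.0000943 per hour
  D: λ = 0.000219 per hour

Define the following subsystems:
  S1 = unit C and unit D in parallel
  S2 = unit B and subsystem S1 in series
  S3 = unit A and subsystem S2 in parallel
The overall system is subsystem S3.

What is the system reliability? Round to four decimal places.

0.9760

R(A) = exp(−0.000368 × 400) = 0.863121
R(B) = exp(−0.000475 × 400) = 0.826959
R(C) = exp(−0.0000943 × 400) = 0.962983
R(D) = exp(−0.000219 × 400) = 0.916127
Parallel (C and D): 1 − (1 − 0.962983)(1 − 0.916127) = 0.996895
Series (B and [0.996895]): 0.826959 × 0.996895 = 0.824391
Parallel (A and [0.824391]): 1 − (1 − 0.863121)(1 − 0.824391) = 0.9760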